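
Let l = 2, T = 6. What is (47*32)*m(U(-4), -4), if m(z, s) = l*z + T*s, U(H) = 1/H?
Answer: -36848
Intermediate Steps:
m(z, s) = 2*z + 6*s
(47*32)*m(U(-4), -4) = (47*32)*(2/(-4) + 6*(-4)) = 1504*(2*(-¼) - 24) = 1504*(-½ - 24) = 1504*(-49/2) = -36848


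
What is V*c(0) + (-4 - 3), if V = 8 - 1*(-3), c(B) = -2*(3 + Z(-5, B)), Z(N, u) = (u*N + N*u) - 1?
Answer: -51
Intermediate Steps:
Z(N, u) = -1 + 2*N*u (Z(N, u) = (N*u + N*u) - 1 = 2*N*u - 1 = -1 + 2*N*u)
c(B) = -4 + 20*B (c(B) = -2*(3 + (-1 + 2*(-5)*B)) = -2*(3 + (-1 - 10*B)) = -2*(2 - 10*B) = -4 + 20*B)
V = 11 (V = 8 + 3 = 11)
V*c(0) + (-4 - 3) = 11*(-4 + 20*0) + (-4 - 3) = 11*(-4 + 0) - 7 = 11*(-4) - 7 = -44 - 7 = -51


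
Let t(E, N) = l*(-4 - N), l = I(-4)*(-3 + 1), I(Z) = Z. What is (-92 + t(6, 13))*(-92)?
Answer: 20976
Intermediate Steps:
l = 8 (l = -4*(-3 + 1) = -4*(-2) = 8)
t(E, N) = -32 - 8*N (t(E, N) = 8*(-4 - N) = -32 - 8*N)
(-92 + t(6, 13))*(-92) = (-92 + (-32 - 8*13))*(-92) = (-92 + (-32 - 104))*(-92) = (-92 - 136)*(-92) = -228*(-92) = 20976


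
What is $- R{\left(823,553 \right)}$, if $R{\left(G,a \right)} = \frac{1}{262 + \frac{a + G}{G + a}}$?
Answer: $- \frac{1}{263} \approx -0.0038023$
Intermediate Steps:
$R{\left(G,a \right)} = \frac{1}{263}$ ($R{\left(G,a \right)} = \frac{1}{262 + \frac{G + a}{G + a}} = \frac{1}{262 + 1} = \frac{1}{263}$)
$- R{\left(823,553 \right)} = \left(-1\right) \frac{1}{263} = - \frac{1}{263}$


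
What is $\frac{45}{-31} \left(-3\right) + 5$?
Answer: $\frac{290}{31} \approx 9.3548$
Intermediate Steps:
$\frac{45}{-31} \left(-3\right) + 5 = 45 \left(- \frac{1}{31}\right) \left(-3\right) + 5 = \left(- \frac{45}{31}\right) \left(-3\right) + 5 = \frac{135}{31} + 5 = \frac{290}{31}$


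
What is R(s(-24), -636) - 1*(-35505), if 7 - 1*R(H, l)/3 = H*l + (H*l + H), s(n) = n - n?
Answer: 35526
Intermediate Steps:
s(n) = 0
R(H, l) = 21 - 3*H - 6*H*l (R(H, l) = 21 - 3*(H*l + (H*l + H)) = 21 - 3*(H*l + (H + H*l)) = 21 - 3*(H + 2*H*l) = 21 + (-3*H - 6*H*l) = 21 - 3*H - 6*H*l)
R(s(-24), -636) - 1*(-35505) = (21 - 3*0 - 6*0*(-636)) - 1*(-35505) = (21 + 0 + 0) + 35505 = 21 + 35505 = 35526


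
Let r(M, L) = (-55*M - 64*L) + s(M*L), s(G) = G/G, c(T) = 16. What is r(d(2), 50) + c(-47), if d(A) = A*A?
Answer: -3403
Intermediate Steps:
s(G) = 1
d(A) = A²
r(M, L) = 1 - 64*L - 55*M (r(M, L) = (-55*M - 64*L) + 1 = (-64*L - 55*M) + 1 = 1 - 64*L - 55*M)
r(d(2), 50) + c(-47) = (1 - 64*50 - 55*2²) + 16 = (1 - 3200 - 55*4) + 16 = (1 - 3200 - 220) + 16 = -3419 + 16 = -3403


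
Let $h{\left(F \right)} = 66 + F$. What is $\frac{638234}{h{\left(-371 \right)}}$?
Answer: $- \frac{638234}{305} \approx -2092.6$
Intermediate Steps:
$\frac{638234}{h{\left(-371 \right)}} = \frac{638234}{66 - 371} = \frac{638234}{-305} = 638234 \left(- \frac{1}{305}\right) = - \frac{638234}{305}$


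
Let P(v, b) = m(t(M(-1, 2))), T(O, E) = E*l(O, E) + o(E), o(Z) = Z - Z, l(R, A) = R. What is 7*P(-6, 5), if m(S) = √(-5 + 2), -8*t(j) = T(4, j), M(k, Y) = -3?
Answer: 7*I*√3 ≈ 12.124*I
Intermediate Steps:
o(Z) = 0
T(O, E) = E*O (T(O, E) = E*O + 0 = E*O)
t(j) = -j/2 (t(j) = -j*4/8 = -j/2)
m(S) = I*√3 (m(S) = √(-3) = I*√3)
P(v, b) = I*√3
7*P(-6, 5) = 7*(I*√3) = 7*I*√3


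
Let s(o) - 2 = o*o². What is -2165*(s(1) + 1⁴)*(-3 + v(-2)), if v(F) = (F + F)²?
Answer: -112580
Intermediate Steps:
s(o) = 2 + o³ (s(o) = 2 + o*o² = 2 + o³)
v(F) = 4*F² (v(F) = (2*F)² = 4*F²)
-2165*(s(1) + 1⁴)*(-3 + v(-2)) = -2165*((2 + 1³) + 1⁴)*(-3 + 4*(-2)²) = -2165*((2 + 1) + 1)*(-3 + 4*4) = -2165*(3 + 1)*(-3 + 16) = -8660*13 = -2165*52 = -112580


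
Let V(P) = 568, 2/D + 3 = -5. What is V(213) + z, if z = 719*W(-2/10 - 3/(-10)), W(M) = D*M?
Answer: 22001/40 ≈ 550.03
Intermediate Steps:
D = -1/4 (D = 2/(-3 - 5) = 2/(-8) = 2*(-1/8) = -1/4 ≈ -0.25000)
W(M) = -M/4
z = -719/40 (z = 719*(-(-2/10 - 3/(-10))/4) = 719*(-(-2*1/10 - 3*(-1/10))/4) = 719*(-(-1/5 + 3/10)/4) = 719*(-1/4*1/10) = 719*(-1/40) = -719/40 ≈ -17.975)
V(213) + z = 568 - 719/40 = 22001/40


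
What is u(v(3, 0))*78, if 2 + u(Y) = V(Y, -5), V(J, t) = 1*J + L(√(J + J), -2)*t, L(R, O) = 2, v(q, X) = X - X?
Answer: -936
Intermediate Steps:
v(q, X) = 0
V(J, t) = J + 2*t (V(J, t) = 1*J + 2*t = J + 2*t)
u(Y) = -12 + Y (u(Y) = -2 + (Y + 2*(-5)) = -2 + (Y - 10) = -2 + (-10 + Y) = -12 + Y)
u(v(3, 0))*78 = (-12 + 0)*78 = -12*78 = -936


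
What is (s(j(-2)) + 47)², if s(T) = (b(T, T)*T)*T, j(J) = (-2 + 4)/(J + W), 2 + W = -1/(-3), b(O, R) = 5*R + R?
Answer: 3752910121/1771561 ≈ 2118.4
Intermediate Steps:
b(O, R) = 6*R
W = -5/3 (W = -2 - 1/(-3) = -2 - 1*(-⅓) = -2 + ⅓ = -5/3 ≈ -1.6667)
j(J) = 2/(-5/3 + J) (j(J) = (-2 + 4)/(J - 5/3) = 2/(-5/3 + J))
s(T) = 6*T³ (s(T) = ((6*T)*T)*T = (6*T²)*T = 6*T³)
(s(j(-2)) + 47)² = (6*(6/(-5 + 3*(-2)))³ + 47)² = (6*(6/(-5 - 6))³ + 47)² = (6*(6/(-11))³ + 47)² = (6*(6*(-1/11))³ + 47)² = (6*(-6/11)³ + 47)² = (6*(-216/1331) + 47)² = (-1296/1331 + 47)² = (61261/1331)² = 3752910121/1771561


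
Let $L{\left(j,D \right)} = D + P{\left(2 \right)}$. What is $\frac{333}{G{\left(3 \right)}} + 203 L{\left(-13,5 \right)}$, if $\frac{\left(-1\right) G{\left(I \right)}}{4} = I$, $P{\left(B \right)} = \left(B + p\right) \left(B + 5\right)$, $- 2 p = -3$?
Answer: $\frac{23843}{4} \approx 5960.8$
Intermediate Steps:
$p = \frac{3}{2}$ ($p = \left(- \frac{1}{2}\right) \left(-3\right) = \frac{3}{2} \approx 1.5$)
$P{\left(B \right)} = \left(5 + B\right) \left(\frac{3}{2} + B\right)$ ($P{\left(B \right)} = \left(B + \frac{3}{2}\right) \left(B + 5\right) = \left(\frac{3}{2} + B\right) \left(5 + B\right) = \left(5 + B\right) \left(\frac{3}{2} + B\right)$)
$L{\left(j,D \right)} = \frac{49}{2} + D$ ($L{\left(j,D \right)} = D + \left(\frac{15}{2} + 2^{2} + \frac{13}{2} \cdot 2\right) = D + \left(\frac{15}{2} + 4 + 13\right) = D + \frac{49}{2} = \frac{49}{2} + D$)
$G{\left(I \right)} = - 4 I$
$\frac{333}{G{\left(3 \right)}} + 203 L{\left(-13,5 \right)} = \frac{333}{\left(-4\right) 3} + 203 \left(\frac{49}{2} + 5\right) = \frac{333}{-12} + 203 \cdot \frac{59}{2} = 333 \left(- \frac{1}{12}\right) + \frac{11977}{2} = - \frac{111}{4} + \frac{11977}{2} = \frac{23843}{4}$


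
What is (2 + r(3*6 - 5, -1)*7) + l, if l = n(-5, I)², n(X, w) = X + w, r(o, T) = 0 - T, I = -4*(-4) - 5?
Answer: 45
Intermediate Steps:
I = 11 (I = 16 - 5 = 11)
r(o, T) = -T
l = 36 (l = (-5 + 11)² = 6² = 36)
(2 + r(3*6 - 5, -1)*7) + l = (2 - 1*(-1)*7) + 36 = (2 + 1*7) + 36 = (2 + 7) + 36 = 9 + 36 = 45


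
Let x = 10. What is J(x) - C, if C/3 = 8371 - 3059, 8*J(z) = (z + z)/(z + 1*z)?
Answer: -127487/8 ≈ -15936.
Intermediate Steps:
J(z) = ⅛ (J(z) = ((z + z)/(z + 1*z))/8 = ((2*z)/(z + z))/8 = ((2*z)/((2*z)))/8 = ((2*z)*(1/(2*z)))/8 = (⅛)*1 = ⅛)
C = 15936 (C = 3*(8371 - 3059) = 3*5312 = 15936)
J(x) - C = ⅛ - 1*15936 = ⅛ - 15936 = -127487/8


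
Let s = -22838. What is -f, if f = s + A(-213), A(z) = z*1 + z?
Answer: 23264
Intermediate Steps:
A(z) = 2*z (A(z) = z + z = 2*z)
f = -23264 (f = -22838 + 2*(-213) = -22838 - 426 = -23264)
-f = -1*(-23264) = 23264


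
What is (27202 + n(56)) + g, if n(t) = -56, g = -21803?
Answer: 5343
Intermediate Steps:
(27202 + n(56)) + g = (27202 - 56) - 21803 = 27146 - 21803 = 5343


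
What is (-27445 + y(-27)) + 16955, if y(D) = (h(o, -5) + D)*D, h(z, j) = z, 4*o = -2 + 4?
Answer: -19549/2 ≈ -9774.5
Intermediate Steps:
o = ½ (o = (-2 + 4)/4 = (¼)*2 = ½ ≈ 0.50000)
y(D) = D*(½ + D) (y(D) = (½ + D)*D = D*(½ + D))
(-27445 + y(-27)) + 16955 = (-27445 - 27*(½ - 27)) + 16955 = (-27445 - 27*(-53/2)) + 16955 = (-27445 + 1431/2) + 16955 = -53459/2 + 16955 = -19549/2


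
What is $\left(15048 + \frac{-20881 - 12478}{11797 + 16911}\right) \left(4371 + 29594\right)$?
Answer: $\frac{14671678488125}{28708} \approx 5.1107 \cdot 10^{8}$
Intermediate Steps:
$\left(15048 + \frac{-20881 - 12478}{11797 + 16911}\right) \left(4371 + 29594\right) = \left(15048 - \frac{33359}{28708}\right) 33965 = \frac{431964625}{28708} \cdot 33965 = \frac{14671678488125}{28708}$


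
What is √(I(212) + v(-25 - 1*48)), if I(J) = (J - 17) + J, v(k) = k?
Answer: √334 ≈ 18.276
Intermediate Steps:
I(J) = -17 + 2*J (I(J) = (-17 + J) + J = -17 + 2*J)
√(I(212) + v(-25 - 1*48)) = √((-17 + 2*212) + (-25 - 1*48)) = √((-17 + 424) + (-25 - 48)) = √(407 - 73) = √334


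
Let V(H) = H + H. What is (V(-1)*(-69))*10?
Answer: 1380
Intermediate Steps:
V(H) = 2*H
(V(-1)*(-69))*10 = ((2*(-1))*(-69))*10 = -2*(-69)*10 = 138*10 = 1380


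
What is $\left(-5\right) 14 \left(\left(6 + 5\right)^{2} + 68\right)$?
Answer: $-13230$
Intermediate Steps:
$\left(-5\right) 14 \left(\left(6 + 5\right)^{2} + 68\right) = - 70 \left(11^{2} + 68\right) = - 70 \left(121 + 68\right) = \left(-70\right) 189 = -13230$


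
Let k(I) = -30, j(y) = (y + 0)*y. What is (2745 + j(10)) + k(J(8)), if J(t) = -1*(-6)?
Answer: 2815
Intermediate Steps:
j(y) = y² (j(y) = y*y = y²)
J(t) = 6
(2745 + j(10)) + k(J(8)) = (2745 + 10²) - 30 = (2745 + 100) - 30 = 2845 - 30 = 2815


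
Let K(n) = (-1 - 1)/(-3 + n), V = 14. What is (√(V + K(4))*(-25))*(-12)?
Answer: 600*√3 ≈ 1039.2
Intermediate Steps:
K(n) = -2/(-3 + n)
(√(V + K(4))*(-25))*(-12) = (√(14 - 2/(-3 + 4))*(-25))*(-12) = (√(14 - 2/1)*(-25))*(-12) = (√(14 - 2*1)*(-25))*(-12) = (√(14 - 2)*(-25))*(-12) = (√12*(-25))*(-12) = ((2*√3)*(-25))*(-12) = -50*√3*(-12) = 600*√3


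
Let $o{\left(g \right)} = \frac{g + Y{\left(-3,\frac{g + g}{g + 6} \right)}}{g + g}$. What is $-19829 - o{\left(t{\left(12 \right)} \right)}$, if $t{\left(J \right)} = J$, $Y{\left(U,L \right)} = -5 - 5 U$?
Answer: $- \frac{237959}{12} \approx -19830.0$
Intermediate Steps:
$o{\left(g \right)} = \frac{10 + g}{2 g}$ ($o{\left(g \right)} = \frac{g - -10}{g + g} = \frac{g + \left(-5 + 15\right)}{2 g} = \left(g + 10\right) \frac{1}{2 g} = \left(10 + g\right) \frac{1}{2 g} = \frac{10 + g}{2 g}$)
$-19829 - o{\left(t{\left(12 \right)} \right)} = -19829 - \frac{10 + 12}{2 \cdot 12} = -19829 - \frac{1}{2} \cdot \frac{1}{12} \cdot 22 = -19829 - \frac{11}{12} = - \frac{237959}{12}$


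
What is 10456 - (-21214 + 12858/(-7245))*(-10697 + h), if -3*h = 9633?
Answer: -237522123976/805 ≈ -2.9506e+8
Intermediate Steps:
h = -3211 (h = -1/3*9633 = -3211)
10456 - (-21214 + 12858/(-7245))*(-10697 + h) = 10456 - (-21214 + 12858/(-7245))*(-10697 - 3211) = 10456 - (-21214 + 12858*(-1/7245))*(-13908) = 10456 - (-21214 - 4286/2415)*(-13908) = 10456 - (-51236096)*(-13908)/2415 = 10456 - 1*237530541056/805 = 10456 - 237530541056/805 = -237522123976/805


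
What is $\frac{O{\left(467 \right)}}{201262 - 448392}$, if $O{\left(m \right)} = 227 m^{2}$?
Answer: $- \frac{49506203}{247130} \approx -200.32$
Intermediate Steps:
$\frac{O{\left(467 \right)}}{201262 - 448392} = \frac{227 \cdot 467^{2}}{201262 - 448392} = \frac{227 \cdot 218089}{201262 - 448392} = \frac{49506203}{-247130} = 49506203 \left(- \frac{1}{247130}\right) = - \frac{49506203}{247130}$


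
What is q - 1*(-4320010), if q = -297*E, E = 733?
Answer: 4102309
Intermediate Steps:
q = -217701 (q = -297*733 = -217701)
q - 1*(-4320010) = -217701 - 1*(-4320010) = -217701 + 4320010 = 4102309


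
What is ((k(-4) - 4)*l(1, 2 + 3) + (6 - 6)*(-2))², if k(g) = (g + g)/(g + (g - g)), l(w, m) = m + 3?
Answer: 256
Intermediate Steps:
l(w, m) = 3 + m
k(g) = 2 (k(g) = (2*g)/(g + 0) = (2*g)/g = 2)
((k(-4) - 4)*l(1, 2 + 3) + (6 - 6)*(-2))² = ((2 - 4)*(3 + (2 + 3)) + (6 - 6)*(-2))² = (-2*(3 + 5) + 0*(-2))² = (-2*8 + 0)² = (-16 + 0)² = (-16)² = 256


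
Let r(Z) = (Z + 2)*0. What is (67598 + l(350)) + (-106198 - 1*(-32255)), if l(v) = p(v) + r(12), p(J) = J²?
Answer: 116155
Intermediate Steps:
r(Z) = 0 (r(Z) = (2 + Z)*0 = 0)
l(v) = v² (l(v) = v² + 0 = v²)
(67598 + l(350)) + (-106198 - 1*(-32255)) = (67598 + 350²) + (-106198 - 1*(-32255)) = (67598 + 122500) + (-106198 + 32255) = 190098 - 73943 = 116155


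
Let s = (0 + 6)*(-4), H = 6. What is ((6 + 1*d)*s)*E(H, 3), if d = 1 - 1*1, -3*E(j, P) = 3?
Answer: 144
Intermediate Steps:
E(j, P) = -1 (E(j, P) = -⅓*3 = -1)
d = 0 (d = 1 - 1 = 0)
s = -24 (s = 6*(-4) = -24)
((6 + 1*d)*s)*E(H, 3) = ((6 + 1*0)*(-24))*(-1) = ((6 + 0)*(-24))*(-1) = (6*(-24))*(-1) = -144*(-1) = 144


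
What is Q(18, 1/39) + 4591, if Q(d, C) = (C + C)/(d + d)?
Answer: 3222883/702 ≈ 4591.0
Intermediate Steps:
Q(d, C) = C/d (Q(d, C) = (2*C)/((2*d)) = (2*C)*(1/(2*d)) = C/d)
Q(18, 1/39) + 4591 = 1/(39*18) + 4591 = (1/39)*(1/18) + 4591 = 1/702 + 4591 = 3222883/702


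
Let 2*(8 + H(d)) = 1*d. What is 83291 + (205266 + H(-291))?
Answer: 576807/2 ≈ 2.8840e+5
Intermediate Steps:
H(d) = -8 + d/2 (H(d) = -8 + (1*d)/2 = -8 + d/2)
83291 + (205266 + H(-291)) = 83291 + (205266 + (-8 + (½)*(-291))) = 83291 + (205266 + (-8 - 291/2)) = 83291 + (205266 - 307/2) = 83291 + 410225/2 = 576807/2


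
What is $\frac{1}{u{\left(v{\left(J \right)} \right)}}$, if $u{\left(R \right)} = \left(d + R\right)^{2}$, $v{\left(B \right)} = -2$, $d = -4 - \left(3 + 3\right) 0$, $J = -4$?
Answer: $\frac{1}{36} \approx 0.027778$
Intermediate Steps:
$d = -4$ ($d = -4 - 6 \cdot 0 = -4 - 0 = -4 + 0 = -4$)
$u{\left(R \right)} = \left(-4 + R\right)^{2}$
$\frac{1}{u{\left(v{\left(J \right)} \right)}} = \frac{1}{\left(-4 - 2\right)^{2}} = \frac{1}{\left(-6\right)^{2}} = \frac{1}{36}$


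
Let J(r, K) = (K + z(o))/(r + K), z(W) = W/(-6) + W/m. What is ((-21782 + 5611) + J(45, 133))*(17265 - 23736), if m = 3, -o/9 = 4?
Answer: 18625550481/178 ≈ 1.0464e+8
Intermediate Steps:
o = -36 (o = -9*4 = -36)
z(W) = W/6 (z(W) = W/(-6) + W/3 = W*(-⅙) + W*(⅓) = -W/6 + W/3 = W/6)
J(r, K) = (-6 + K)/(K + r) (J(r, K) = (K + (⅙)*(-36))/(r + K) = (K - 6)/(K + r) = (-6 + K)/(K + r))
((-21782 + 5611) + J(45, 133))*(17265 - 23736) = ((-21782 + 5611) + (-6 + 133)/(133 + 45))*(17265 - 23736) = (-16171 + 127/178)*(-6471) = -2878311/178*(-6471) = 18625550481/178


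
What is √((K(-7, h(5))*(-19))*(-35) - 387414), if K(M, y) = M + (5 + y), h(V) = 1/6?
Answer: I*√13990794/6 ≈ 623.4*I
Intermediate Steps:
h(V) = ⅙
K(M, y) = 5 + M + y
√((K(-7, h(5))*(-19))*(-35) - 387414) = √(((5 - 7 + ⅙)*(-19))*(-35) - 387414) = √(-11/6*(-19)*(-35) - 387414) = √((209/6)*(-35) - 387414) = √(-7315/6 - 387414) = √(-2331799/6) = I*√13990794/6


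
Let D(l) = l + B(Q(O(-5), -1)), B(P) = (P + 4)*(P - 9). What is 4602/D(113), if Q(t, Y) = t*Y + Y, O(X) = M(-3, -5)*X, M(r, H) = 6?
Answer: 4602/773 ≈ 5.9534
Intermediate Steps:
O(X) = 6*X
Q(t, Y) = Y + Y*t (Q(t, Y) = Y*t + Y = Y + Y*t)
B(P) = (-9 + P)*(4 + P) (B(P) = (4 + P)*(-9 + P) = (-9 + P)*(4 + P))
D(l) = 660 + l (D(l) = l + (-36 + (-(1 + 6*(-5)))² - (-5)*(1 + 6*(-5))) = l + (-36 + (-(1 - 30))² - (-5)*(1 - 30)) = l + (-36 + (-1*(-29))² - (-5)*(-29)) = l + (-36 + 29² - 5*29) = l + (-36 + 841 - 145) = l + 660 = 660 + l)
4602/D(113) = 4602/(660 + 113) = 4602/773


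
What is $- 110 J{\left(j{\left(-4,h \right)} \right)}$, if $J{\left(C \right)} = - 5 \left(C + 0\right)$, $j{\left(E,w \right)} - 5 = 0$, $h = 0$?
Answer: $2750$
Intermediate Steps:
$j{\left(E,w \right)} = 5$ ($j{\left(E,w \right)} = 5 + 0 = 5$)
$J{\left(C \right)} = - 5 C$
$- 110 J{\left(j{\left(-4,h \right)} \right)} = - 110 \left(\left(-5\right) 5\right) = \left(-110\right) \left(-25\right) = 2750$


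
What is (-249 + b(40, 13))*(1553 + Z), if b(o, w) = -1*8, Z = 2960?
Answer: -1159841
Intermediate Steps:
b(o, w) = -8
(-249 + b(40, 13))*(1553 + Z) = (-249 - 8)*(1553 + 2960) = -257*4513 = -1159841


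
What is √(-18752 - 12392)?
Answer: 2*I*√7786 ≈ 176.48*I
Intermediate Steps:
√(-18752 - 12392) = √(-31144) = 2*I*√7786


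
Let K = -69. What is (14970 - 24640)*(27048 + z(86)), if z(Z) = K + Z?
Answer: -261718550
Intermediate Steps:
z(Z) = -69 + Z
(14970 - 24640)*(27048 + z(86)) = (14970 - 24640)*(27048 + (-69 + 86)) = -9670*(27048 + 17) = -9670*27065 = -261718550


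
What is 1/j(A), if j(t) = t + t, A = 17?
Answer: 1/34 ≈ 0.029412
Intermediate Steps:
j(t) = 2*t
1/j(A) = 1/(2*17) = 1/34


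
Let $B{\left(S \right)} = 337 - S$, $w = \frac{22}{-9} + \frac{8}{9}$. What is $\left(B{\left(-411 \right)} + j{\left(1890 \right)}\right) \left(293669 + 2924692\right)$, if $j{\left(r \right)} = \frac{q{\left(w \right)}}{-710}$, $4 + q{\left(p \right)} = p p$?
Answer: $\frac{23074365316748}{9585} \approx 2.4073 \cdot 10^{9}$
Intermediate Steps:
$w = - \frac{14}{9}$ ($w = 22 \left(- \frac{1}{9}\right) + 8 \cdot \frac{1}{9} = - \frac{22}{9} + \frac{8}{9} = - \frac{14}{9} \approx -1.5556$)
$q{\left(p \right)} = -4 + p^{2}$ ($q{\left(p \right)} = -4 + p p = -4 + p^{2}$)
$j{\left(r \right)} = \frac{64}{28755}$ ($j{\left(r \right)} = \frac{-4 + \left(- \frac{14}{9}\right)^{2}}{-710} = \left(-4 + \frac{196}{81}\right) \left(- \frac{1}{710}\right) = \left(- \frac{128}{81}\right) \left(- \frac{1}{710}\right) = \frac{64}{28755}$)
$\left(B{\left(-411 \right)} + j{\left(1890 \right)}\right) \left(293669 + 2924692\right) = \left(\left(337 - -411\right) + \frac{64}{28755}\right) \left(293669 + 2924692\right) = \left(\left(337 + 411\right) + \frac{64}{28755}\right) 3218361 = \left(748 + \frac{64}{28755}\right) 3218361 = \frac{21508804}{28755} \cdot 3218361 = \frac{23074365316748}{9585}$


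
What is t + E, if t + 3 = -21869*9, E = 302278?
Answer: 105454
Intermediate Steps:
t = -196824 (t = -3 - 21869*9 = -3 - 196821 = -196824)
t + E = -196824 + 302278 = 105454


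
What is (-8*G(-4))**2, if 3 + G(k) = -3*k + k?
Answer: 1600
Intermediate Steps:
G(k) = -3 - 2*k (G(k) = -3 + (-3*k + k) = -3 - 2*k)
(-8*G(-4))**2 = (-8*(-3 - 2*(-4)))**2 = (-8*(-3 + 8))**2 = (-8*5)**2 = (-40)**2 = 1600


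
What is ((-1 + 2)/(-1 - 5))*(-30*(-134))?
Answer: -670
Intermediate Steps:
((-1 + 2)/(-1 - 5))*(-30*(-134)) = (1/(-6))*4020 = (1*(-⅙))*4020 = -⅙*4020 = -670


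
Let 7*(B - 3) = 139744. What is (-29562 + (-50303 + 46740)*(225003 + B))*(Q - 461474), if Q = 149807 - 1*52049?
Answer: 317471560503376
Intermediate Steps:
B = 139765/7 (B = 3 + (⅐)*139744 = 3 + 139744/7 = 139765/7 ≈ 19966.)
Q = 97758 (Q = 149807 - 52049 = 97758)
(-29562 + (-50303 + 46740)*(225003 + B))*(Q - 461474) = (-29562 + (-50303 + 46740)*(225003 + 139765/7))*(97758 - 461474) = (-29562 - 3563*1714786/7)*(-363716) = (-29562 - 872826074)*(-363716) = -872855636*(-363716) = 317471560503376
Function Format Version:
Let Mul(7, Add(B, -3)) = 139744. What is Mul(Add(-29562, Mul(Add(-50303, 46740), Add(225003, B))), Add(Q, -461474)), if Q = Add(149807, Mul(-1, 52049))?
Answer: 317471560503376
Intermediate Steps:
B = Rational(139765, 7) (B = Add(3, Mul(Rational(1, 7), 139744)) = Add(3, Rational(139744, 7)) = Rational(139765, 7) ≈ 19966.)
Q = 97758 (Q = Add(149807, -52049) = 97758)
Mul(Add(-29562, Mul(Add(-50303, 46740), Add(225003, B))), Add(Q, -461474)) = Mul(Add(-29562, Mul(Add(-50303, 46740), Add(225003, Rational(139765, 7)))), Add(97758, -461474)) = Mul(Add(-29562, Mul(-3563, Rational(1714786, 7))), -363716) = Mul(Add(-29562, -872826074), -363716) = Mul(-872855636, -363716) = 317471560503376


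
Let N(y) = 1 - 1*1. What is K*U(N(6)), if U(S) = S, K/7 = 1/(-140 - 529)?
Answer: 0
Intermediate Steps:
K = -7/669 (K = 7/(-140 - 529) = 7/(-669) = 7*(-1/669) = -7/669 ≈ -0.010463)
N(y) = 0 (N(y) = 1 - 1 = 0)
K*U(N(6)) = -7/669*0 = 0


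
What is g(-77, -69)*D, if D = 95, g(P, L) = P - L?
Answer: -760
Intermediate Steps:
g(-77, -69)*D = (-77 - 1*(-69))*95 = (-77 + 69)*95 = -8*95 = -760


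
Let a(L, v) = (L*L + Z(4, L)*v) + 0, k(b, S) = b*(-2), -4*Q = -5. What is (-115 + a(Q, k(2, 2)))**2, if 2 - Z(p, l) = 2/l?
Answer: 84695209/6400 ≈ 13234.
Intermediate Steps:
Q = 5/4 (Q = -1/4*(-5) = 5/4 ≈ 1.2500)
k(b, S) = -2*b
Z(p, l) = 2 - 2/l
a(L, v) = L**2 + v*(2 - 2/L) (a(L, v) = (L*L + (2 - 2/L)*v) + 0 = (L**2 + v*(2 - 2/L)) + 0 = L**2 + v*(2 - 2/L))
(-115 + a(Q, k(2, 2)))**2 = (-115 + ((5/4)**3 + 2*(-2*2)*(-1 + 5/4))/(5/4))**2 = (-115 + 4*(125/64 + 2*(-4)*(1/4))/5)**2 = (-115 + 4*(125/64 - 2)/5)**2 = (-115 + (4/5)*(-3/64))**2 = (-115 - 3/80)**2 = (-9203/80)**2 = 84695209/6400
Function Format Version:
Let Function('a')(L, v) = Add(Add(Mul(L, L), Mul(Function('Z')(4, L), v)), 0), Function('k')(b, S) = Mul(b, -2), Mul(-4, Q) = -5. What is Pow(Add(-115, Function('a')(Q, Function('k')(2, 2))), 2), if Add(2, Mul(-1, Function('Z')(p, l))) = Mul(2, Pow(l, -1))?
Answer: Rational(84695209, 6400) ≈ 13234.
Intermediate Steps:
Q = Rational(5, 4) (Q = Mul(Rational(-1, 4), -5) = Rational(5, 4) ≈ 1.2500)
Function('k')(b, S) = Mul(-2, b)
Function('Z')(p, l) = Add(2, Mul(-2, Pow(l, -1))) (Function('Z')(p, l) = Add(2, Mul(-1, Mul(2, Pow(l, -1)))) = Add(2, Mul(-2, Pow(l, -1))))
Function('a')(L, v) = Add(Pow(L, 2), Mul(v, Add(2, Mul(-2, Pow(L, -1))))) (Function('a')(L, v) = Add(Add(Mul(L, L), Mul(Add(2, Mul(-2, Pow(L, -1))), v)), 0) = Add(Add(Pow(L, 2), Mul(v, Add(2, Mul(-2, Pow(L, -1))))), 0) = Add(Pow(L, 2), Mul(v, Add(2, Mul(-2, Pow(L, -1))))))
Pow(Add(-115, Function('a')(Q, Function('k')(2, 2))), 2) = Pow(Add(-115, Mul(Pow(Rational(5, 4), -1), Add(Pow(Rational(5, 4), 3), Mul(2, Mul(-2, 2), Add(-1, Rational(5, 4)))))), 2) = Pow(Add(-115, Mul(Rational(4, 5), Add(Rational(125, 64), Mul(2, -4, Rational(1, 4))))), 2) = Pow(Add(-115, Mul(Rational(4, 5), Add(Rational(125, 64), -2))), 2) = Pow(Add(-115, Mul(Rational(4, 5), Rational(-3, 64))), 2) = Pow(Add(-115, Rational(-3, 80)), 2) = Pow(Rational(-9203, 80), 2) = Rational(84695209, 6400)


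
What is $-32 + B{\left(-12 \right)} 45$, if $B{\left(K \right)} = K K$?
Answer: $6448$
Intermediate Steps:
$B{\left(K \right)} = K^{2}$
$-32 + B{\left(-12 \right)} 45 = -32 + \left(-12\right)^{2} \cdot 45 = -32 + 144 \cdot 45 = -32 + 6480 = 6448$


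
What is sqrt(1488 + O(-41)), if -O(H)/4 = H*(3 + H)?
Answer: 2*I*sqrt(1186) ≈ 68.877*I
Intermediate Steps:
O(H) = -4*H*(3 + H)
sqrt(1488 + O(-41)) = sqrt(1488 - 4*(-41)*(3 - 41)) = sqrt(1488 - 4*(-41)*(-38)) = sqrt(1488 - 6232) = sqrt(-4744) = 2*I*sqrt(1186)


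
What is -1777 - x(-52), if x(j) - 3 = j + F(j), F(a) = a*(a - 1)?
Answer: -4484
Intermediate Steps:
F(a) = a*(-1 + a)
x(j) = 3 + j + j*(-1 + j) (x(j) = 3 + (j + j*(-1 + j)) = 3 + j + j*(-1 + j))
-1777 - x(-52) = -1777 - (3 + (-52)²) = -1777 - (3 + 2704) = -1777 - 1*2707 = -1777 - 2707 = -4484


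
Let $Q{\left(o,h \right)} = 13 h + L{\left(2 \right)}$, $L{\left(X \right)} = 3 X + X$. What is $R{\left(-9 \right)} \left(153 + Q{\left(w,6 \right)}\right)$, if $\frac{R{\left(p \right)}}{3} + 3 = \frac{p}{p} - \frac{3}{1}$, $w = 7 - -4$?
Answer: $-3585$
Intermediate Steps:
$w = 11$ ($w = 7 + 4 = 11$)
$L{\left(X \right)} = 4 X$
$Q{\left(o,h \right)} = 8 + 13 h$ ($Q{\left(o,h \right)} = 13 h + 4 \cdot 2 = 13 h + 8 = 8 + 13 h$)
$R{\left(p \right)} = -15$ ($R{\left(p \right)} = -9 + 3 \left(\frac{p}{p} - \frac{3}{1}\right) = -9 + 3 \left(1 - 3\right) = -9 + 3 \left(-2\right) = -9 - 6 = -15$)
$R{\left(-9 \right)} \left(153 + Q{\left(w,6 \right)}\right) = - 15 \left(153 + \left(8 + 13 \cdot 6\right)\right) = - 15 \left(153 + \left(8 + 78\right)\right) = - 15 \left(153 + 86\right) = \left(-15\right) 239 = -3585$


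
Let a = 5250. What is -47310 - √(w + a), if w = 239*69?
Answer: -47310 - √21741 ≈ -47457.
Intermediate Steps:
w = 16491
-47310 - √(w + a) = -47310 - √(16491 + 5250) = -47310 - √21741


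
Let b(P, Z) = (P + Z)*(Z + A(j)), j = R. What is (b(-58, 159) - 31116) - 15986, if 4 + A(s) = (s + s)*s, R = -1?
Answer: -31245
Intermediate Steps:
j = -1
A(s) = -4 + 2*s**2 (A(s) = -4 + (s + s)*s = -4 + (2*s)*s = -4 + 2*s**2)
b(P, Z) = (-2 + Z)*(P + Z) (b(P, Z) = (P + Z)*(Z + (-4 + 2*(-1)**2)) = (P + Z)*(Z + (-4 + 2*1)) = (P + Z)*(Z + (-4 + 2)) = (P + Z)*(Z - 2) = (P + Z)*(-2 + Z) = (-2 + Z)*(P + Z))
(b(-58, 159) - 31116) - 15986 = ((159**2 - 2*(-58) - 2*159 - 58*159) - 31116) - 15986 = ((25281 + 116 - 318 - 9222) - 31116) - 15986 = (15857 - 31116) - 15986 = -15259 - 15986 = -31245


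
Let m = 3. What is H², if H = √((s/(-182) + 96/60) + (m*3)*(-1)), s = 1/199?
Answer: -1340071/181090 ≈ -7.4000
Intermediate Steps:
s = 1/199 ≈ 0.0050251
H = I*√242673457390/181090 (H = √(((1/199)/(-182) + 96/60) + (3*3)*(-1)) = √(((1/199)*(-1/182) + 96*(1/60)) + 9*(-1)) = √((-1/36218 + 8/5) - 9) = √(289739/181090 - 9) = √(-1340071/181090) = I*√242673457390/181090 ≈ 2.7203*I)
H² = (I*√242673457390/181090)² = -1340071/181090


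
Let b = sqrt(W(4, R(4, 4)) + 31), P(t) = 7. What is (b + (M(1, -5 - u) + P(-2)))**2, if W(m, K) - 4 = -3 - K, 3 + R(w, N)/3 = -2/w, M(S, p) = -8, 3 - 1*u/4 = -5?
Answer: 87/2 - sqrt(170) ≈ 30.462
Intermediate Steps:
u = 32 (u = 12 - 4*(-5) = 12 + 20 = 32)
R(w, N) = -9 - 6/w (R(w, N) = -9 + 3*(-2/w) = -9 - 6/w)
W(m, K) = 1 - K (W(m, K) = 4 + (-3 - K) = 1 - K)
b = sqrt(170)/2 (b = sqrt((1 - (-9 - 6/4)) + 31) = sqrt((1 - (-9 - 6*1/4)) + 31) = sqrt((1 - (-9 - 3/2)) + 31) = sqrt((1 - 1*(-21/2)) + 31) = sqrt((1 + 21/2) + 31) = sqrt(23/2 + 31) = sqrt(85/2) = sqrt(170)/2 ≈ 6.5192)
(b + (M(1, -5 - u) + P(-2)))**2 = (sqrt(170)/2 + (-8 + 7))**2 = (sqrt(170)/2 - 1)**2 = (-1 + sqrt(170)/2)**2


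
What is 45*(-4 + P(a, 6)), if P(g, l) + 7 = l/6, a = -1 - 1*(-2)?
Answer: -450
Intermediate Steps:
a = 1 (a = -1 + 2 = 1)
P(g, l) = -7 + l/6
45*(-4 + P(a, 6)) = 45*(-4 + (-7 + (1/6)*6)) = 45*(-4 + (-7 + 1)) = 45*(-4 - 6) = 45*(-10) = -450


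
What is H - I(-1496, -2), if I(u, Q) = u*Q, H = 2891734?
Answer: 2888742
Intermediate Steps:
I(u, Q) = Q*u
H - I(-1496, -2) = 2891734 - (-2)*(-1496) = 2891734 - 1*2992 = 2891734 - 2992 = 2888742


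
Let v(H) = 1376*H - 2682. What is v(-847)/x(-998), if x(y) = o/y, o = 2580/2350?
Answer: 136983578810/129 ≈ 1.0619e+9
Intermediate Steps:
o = 258/235 (o = 2580*(1/2350) = 258/235 ≈ 1.0979)
x(y) = 258/(235*y)
v(H) = -2682 + 1376*H
v(-847)/x(-998) = (-2682 + 1376*(-847))/(((258/235)/(-998))) = (-2682 - 1165472)/(((258/235)*(-1/998))) = -1168154/(-129/117265) = -1168154*(-117265/129) = 136983578810/129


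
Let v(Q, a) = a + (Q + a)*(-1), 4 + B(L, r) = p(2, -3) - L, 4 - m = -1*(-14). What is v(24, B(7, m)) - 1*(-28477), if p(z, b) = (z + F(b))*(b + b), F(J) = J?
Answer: 28453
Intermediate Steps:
m = -10 (m = 4 - (-1)*(-14) = 4 - 1*14 = 4 - 14 = -10)
p(z, b) = 2*b*(b + z) (p(z, b) = (z + b)*(b + b) = (b + z)*(2*b) = 2*b*(b + z))
B(L, r) = 2 - L (B(L, r) = -4 + (2*(-3)*(-3 + 2) - L) = -4 + (2*(-3)*(-1) - L) = -4 + (6 - L) = 2 - L)
v(Q, a) = -Q (v(Q, a) = a + (-Q - a) = -Q)
v(24, B(7, m)) - 1*(-28477) = -1*24 - 1*(-28477) = -24 + 28477 = 28453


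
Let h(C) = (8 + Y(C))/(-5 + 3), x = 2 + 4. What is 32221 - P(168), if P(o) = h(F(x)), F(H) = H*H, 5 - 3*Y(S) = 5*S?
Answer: 193175/6 ≈ 32196.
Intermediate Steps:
Y(S) = 5/3 - 5*S/3
x = 6
F(H) = H**2
h(C) = -29/6 + 5*C/6 (h(C) = (8 + (5/3 - 5*C/3))/(-5 + 3) = (29/3 - 5*C/3)/(-2) = (29/3 - 5*C/3)*(-1/2) = -29/6 + 5*C/6)
P(o) = 151/6 (P(o) = -29/6 + (5/6)*6**2 = -29/6 + (5/6)*36 = -29/6 + 30 = 151/6)
32221 - P(168) = 32221 - 1*151/6 = 32221 - 151/6 = 193175/6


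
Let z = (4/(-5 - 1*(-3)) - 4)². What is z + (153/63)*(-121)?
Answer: -1805/7 ≈ -257.86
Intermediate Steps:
z = 36 (z = (4/(-5 + 3) - 4)² = (4/(-2) - 4)² = (4*(-½) - 4)² = (-2 - 4)² = (-6)² = 36)
z + (153/63)*(-121) = 36 + (153/63)*(-121) = 36 + (153*(1/63))*(-121) = 36 + (17/7)*(-121) = 36 - 2057/7 = -1805/7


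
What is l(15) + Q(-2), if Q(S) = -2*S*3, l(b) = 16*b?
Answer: 252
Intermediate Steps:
Q(S) = -6*S
l(15) + Q(-2) = 16*15 - 6*(-2) = 240 + 12 = 252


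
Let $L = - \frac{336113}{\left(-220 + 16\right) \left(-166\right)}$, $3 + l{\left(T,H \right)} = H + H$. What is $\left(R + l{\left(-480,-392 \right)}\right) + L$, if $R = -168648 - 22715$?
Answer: $- \frac{6507303713}{33864} \approx -1.9216 \cdot 10^{5}$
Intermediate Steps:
$l{\left(T,H \right)} = -3 + 2 H$ ($l{\left(T,H \right)} = -3 + \left(H + H\right) = -3 + 2 H$)
$R = -191363$
$L = - \frac{336113}{33864}$ ($L = - \frac{336113}{\left(-204\right) \left(-166\right)} = - \frac{336113}{33864} \approx -9.9254$)
$\left(R + l{\left(-480,-392 \right)}\right) + L = \left(-191363 + \left(-3 + 2 \left(-392\right)\right)\right) - \frac{336113}{33864} = \left(-191363 - 787\right) - \frac{336113}{33864} = -192150 - \frac{336113}{33864} = - \frac{6507303713}{33864}$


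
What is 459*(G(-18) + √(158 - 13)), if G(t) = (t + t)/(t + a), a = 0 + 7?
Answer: 16524/11 + 459*√145 ≈ 7029.3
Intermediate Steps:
a = 7
G(t) = 2*t/(7 + t) (G(t) = (t + t)/(t + 7) = (2*t)/(7 + t) = 2*t/(7 + t))
459*(G(-18) + √(158 - 13)) = 459*(2*(-18)/(7 - 18) + √(158 - 13)) = 459*(2*(-18)/(-11) + √145) = 459*(2*(-18)*(-1/11) + √145) = 459*(36/11 + √145) = 16524/11 + 459*√145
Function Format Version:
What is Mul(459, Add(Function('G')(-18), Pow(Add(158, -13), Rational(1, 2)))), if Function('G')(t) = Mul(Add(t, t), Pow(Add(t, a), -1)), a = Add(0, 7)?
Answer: Add(Rational(16524, 11), Mul(459, Pow(145, Rational(1, 2)))) ≈ 7029.3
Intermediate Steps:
a = 7
Function('G')(t) = Mul(2, t, Pow(Add(7, t), -1)) (Function('G')(t) = Mul(Add(t, t), Pow(Add(t, 7), -1)) = Mul(Mul(2, t), Pow(Add(7, t), -1)) = Mul(2, t, Pow(Add(7, t), -1)))
Mul(459, Add(Function('G')(-18), Pow(Add(158, -13), Rational(1, 2)))) = Mul(459, Add(Mul(2, -18, Pow(Add(7, -18), -1)), Pow(Add(158, -13), Rational(1, 2)))) = Mul(459, Add(Mul(2, -18, Pow(-11, -1)), Pow(145, Rational(1, 2)))) = Mul(459, Add(Mul(2, -18, Rational(-1, 11)), Pow(145, Rational(1, 2)))) = Mul(459, Add(Rational(36, 11), Pow(145, Rational(1, 2)))) = Add(Rational(16524, 11), Mul(459, Pow(145, Rational(1, 2))))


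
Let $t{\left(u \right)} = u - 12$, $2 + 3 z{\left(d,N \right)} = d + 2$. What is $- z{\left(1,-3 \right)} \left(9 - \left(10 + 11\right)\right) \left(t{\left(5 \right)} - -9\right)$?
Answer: $8$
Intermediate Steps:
$z{\left(d,N \right)} = \frac{d}{3}$ ($z{\left(d,N \right)} = - \frac{2}{3} + \frac{d + 2}{3} = - \frac{2}{3} + \frac{2 + d}{3} = - \frac{2}{3} + \left(\frac{2}{3} + \frac{d}{3}\right) = \frac{d}{3}$)
$t{\left(u \right)} = -12 + u$ ($t{\left(u \right)} = u - 12 = -12 + u$)
$- z{\left(1,-3 \right)} \left(9 - \left(10 + 11\right)\right) \left(t{\left(5 \right)} - -9\right) = - \frac{1}{3} \left(9 - \left(10 + 11\right)\right) \left(\left(-12 + 5\right) - -9\right) = \left(-1\right) \frac{1}{3} \left(9 - 21\right) \left(-7 + 9\right) = - \frac{9 - 21}{3} \cdot 2 = \left(- \frac{1}{3}\right) \left(-12\right) 2 = 4 \cdot 2 = 8$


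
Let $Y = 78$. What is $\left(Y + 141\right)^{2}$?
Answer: $47961$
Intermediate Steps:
$\left(Y + 141\right)^{2} = \left(78 + 141\right)^{2} = 219^{2} = 47961$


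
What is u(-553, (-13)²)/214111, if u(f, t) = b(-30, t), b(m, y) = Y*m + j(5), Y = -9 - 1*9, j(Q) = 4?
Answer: 544/214111 ≈ 0.0025407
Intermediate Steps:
Y = -18 (Y = -9 - 9 = -18)
b(m, y) = 4 - 18*m (b(m, y) = -18*m + 4 = 4 - 18*m)
u(f, t) = 544 (u(f, t) = 4 - 18*(-30) = 4 + 540 = 544)
u(-553, (-13)²)/214111 = 544/214111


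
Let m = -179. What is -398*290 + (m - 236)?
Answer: -115835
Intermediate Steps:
-398*290 + (m - 236) = -398*290 + (-179 - 236) = -115420 - 415 = -115835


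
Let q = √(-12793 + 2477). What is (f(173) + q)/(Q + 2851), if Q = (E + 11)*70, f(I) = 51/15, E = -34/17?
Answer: 17/17405 + 2*I*√2579/3481 ≈ 0.00097673 + 0.029178*I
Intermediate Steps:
E = -2 (E = -34*1/17 = -2)
f(I) = 17/5 (f(I) = 51*(1/15) = 17/5)
q = 2*I*√2579 (q = √(-10316) = 2*I*√2579 ≈ 101.57*I)
Q = 630 (Q = (-2 + 11)*70 = 9*70 = 630)
(f(173) + q)/(Q + 2851) = (17/5 + 2*I*√2579)/(630 + 2851) = (17/5 + 2*I*√2579)/3481 = (17/5 + 2*I*√2579)*(1/3481) = 17/17405 + 2*I*√2579/3481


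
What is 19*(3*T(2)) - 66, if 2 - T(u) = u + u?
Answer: -180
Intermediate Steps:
T(u) = 2 - 2*u (T(u) = 2 - (u + u) = 2 - 2*u)
19*(3*T(2)) - 66 = 19*(3*(2 - 2*2)) - 66 = 19*(3*(2 - 4)) - 66 = 19*(3*(-2)) - 66 = 19*(-6) - 66 = -114 - 66 = -180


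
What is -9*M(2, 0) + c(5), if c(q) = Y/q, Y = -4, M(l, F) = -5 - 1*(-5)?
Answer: -4/5 ≈ -0.80000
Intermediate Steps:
M(l, F) = 0 (M(l, F) = -5 + 5 = 0)
c(q) = -4/q
-9*M(2, 0) + c(5) = -9*0 - 4/5 = 0 - 4*1/5 = 0 - 4/5 = -4/5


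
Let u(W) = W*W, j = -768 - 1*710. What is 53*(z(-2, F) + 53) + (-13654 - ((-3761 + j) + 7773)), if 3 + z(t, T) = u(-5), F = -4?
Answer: -12213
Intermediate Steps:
j = -1478 (j = -768 - 710 = -1478)
u(W) = W**2
z(t, T) = 22 (z(t, T) = -3 + (-5)**2 = -3 + 25 = 22)
53*(z(-2, F) + 53) + (-13654 - ((-3761 + j) + 7773)) = 53*(22 + 53) + (-13654 - ((-3761 - 1478) + 7773)) = 53*75 + (-13654 - (-5239 + 7773)) = 3975 + (-13654 - 1*2534) = 3975 + (-13654 - 2534) = 3975 - 16188 = -12213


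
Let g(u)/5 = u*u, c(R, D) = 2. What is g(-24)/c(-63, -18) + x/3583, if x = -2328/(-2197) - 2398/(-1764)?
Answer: 9997885205579/6942972582 ≈ 1440.0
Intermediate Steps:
g(u) = 5*u² (g(u) = 5*(u*u) = 5*u²)
x = 4687499/1937754 (x = -2328*(-1/2197) - 2398*(-1/1764) = 2328/2197 + 1199/882 = 4687499/1937754 ≈ 2.4190)
g(-24)/c(-63, -18) + x/3583 = (5*(-24)²)/2 + (4687499/1937754)/3583 = (5*576)*(½) + (4687499/1937754)*(1/3583) = 2880*(½) + 4687499/6942972582 = 1440 + 4687499/6942972582 = 9997885205579/6942972582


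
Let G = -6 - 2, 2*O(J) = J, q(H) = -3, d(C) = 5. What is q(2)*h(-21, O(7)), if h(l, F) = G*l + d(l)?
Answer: -519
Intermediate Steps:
O(J) = J/2
G = -8
h(l, F) = 5 - 8*l (h(l, F) = -8*l + 5 = 5 - 8*l)
q(2)*h(-21, O(7)) = -3*(5 - 8*(-21)) = -3*(5 + 168) = -3*173 = -519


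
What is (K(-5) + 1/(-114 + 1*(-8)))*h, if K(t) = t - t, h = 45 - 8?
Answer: -37/122 ≈ -0.30328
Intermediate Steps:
h = 37
K(t) = 0
(K(-5) + 1/(-114 + 1*(-8)))*h = (0 + 1/(-114 + 1*(-8)))*37 = (0 + 1/(-114 - 8))*37 = (0 + 1/(-122))*37 = (0 - 1/122)*37 = -1/122*37 = -37/122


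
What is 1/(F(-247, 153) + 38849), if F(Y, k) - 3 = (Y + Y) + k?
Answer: 1/38511 ≈ 2.5967e-5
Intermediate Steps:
F(Y, k) = 3 + k + 2*Y (F(Y, k) = 3 + ((Y + Y) + k) = 3 + (2*Y + k) = 3 + (k + 2*Y) = 3 + k + 2*Y)
1/(F(-247, 153) + 38849) = 1/((3 + 153 + 2*(-247)) + 38849) = 1/((3 + 153 - 494) + 38849) = 1/(-338 + 38849) = 1/38511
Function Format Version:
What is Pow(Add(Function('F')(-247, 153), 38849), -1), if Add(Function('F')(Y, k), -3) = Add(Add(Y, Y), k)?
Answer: Rational(1, 38511) ≈ 2.5967e-5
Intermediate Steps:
Function('F')(Y, k) = Add(3, k, Mul(2, Y)) (Function('F')(Y, k) = Add(3, Add(Add(Y, Y), k)) = Add(3, Add(Mul(2, Y), k)) = Add(3, Add(k, Mul(2, Y))) = Add(3, k, Mul(2, Y)))
Pow(Add(Function('F')(-247, 153), 38849), -1) = Pow(Add(Add(3, 153, Mul(2, -247)), 38849), -1) = Pow(Add(Add(3, 153, -494), 38849), -1) = Pow(Add(-338, 38849), -1) = Pow(38511, -1) = Rational(1, 38511)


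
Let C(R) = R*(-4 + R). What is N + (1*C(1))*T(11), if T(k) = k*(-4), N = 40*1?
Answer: 172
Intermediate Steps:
N = 40
T(k) = -4*k
N + (1*C(1))*T(11) = 40 + (1*(1*(-4 + 1)))*(-4*11) = 40 + (1*(1*(-3)))*(-44) = 40 + (1*(-3))*(-44) = 40 - 3*(-44) = 40 + 132 = 172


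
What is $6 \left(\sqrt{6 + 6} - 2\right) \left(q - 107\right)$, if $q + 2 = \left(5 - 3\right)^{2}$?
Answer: $1260 - 1260 \sqrt{3} \approx -922.38$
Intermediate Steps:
$q = 2$ ($q = -2 + \left(5 - 3\right)^{2} = -2 + 2^{2} = -2 + 4 = 2$)
$6 \left(\sqrt{6 + 6} - 2\right) \left(q - 107\right) = 6 \left(\sqrt{6 + 6} - 2\right) \left(2 - 107\right) = 6 \left(\sqrt{12} - 2\right) \left(-105\right) = 6 \left(2 \sqrt{3} - 2\right) \left(-105\right) = 6 \left(-2 + 2 \sqrt{3}\right) \left(-105\right) = \left(-12 + 12 \sqrt{3}\right) \left(-105\right) = 1260 - 1260 \sqrt{3}$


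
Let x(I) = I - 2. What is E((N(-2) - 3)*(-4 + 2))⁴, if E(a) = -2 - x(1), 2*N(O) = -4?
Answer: 1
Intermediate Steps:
N(O) = -2 (N(O) = (½)*(-4) = -2)
x(I) = -2 + I
E(a) = -1 (E(a) = -2 - (-2 + 1) = -2 - 1*(-1) = -2 + 1 = -1)
E((N(-2) - 3)*(-4 + 2))⁴ = (-1)⁴ = 1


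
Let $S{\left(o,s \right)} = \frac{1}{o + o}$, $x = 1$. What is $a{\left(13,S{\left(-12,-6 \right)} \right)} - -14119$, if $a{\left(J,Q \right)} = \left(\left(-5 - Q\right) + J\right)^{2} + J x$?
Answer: $\frac{8177281}{576} \approx 14197.0$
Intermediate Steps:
$S{\left(o,s \right)} = \frac{1}{2 o}$
$a{\left(J,Q \right)} = J + \left(-5 + J - Q\right)^{2}$ ($a{\left(J,Q \right)} = \left(\left(-5 - Q\right) + J\right)^{2} + J 1 = \left(-5 + J - Q\right)^{2} + J = J + \left(-5 + J - Q\right)^{2}$)
$a{\left(13,S{\left(-12,-6 \right)} \right)} - -14119 = \left(13 + \left(5 + \frac{1}{2 \left(-12\right)} - 13\right)^{2}\right) - -14119 = \left(13 + \left(5 + \frac{1}{2} \left(- \frac{1}{12}\right) - 13\right)^{2}\right) + 14119 = \left(13 + \left(5 - \frac{1}{24} - 13\right)^{2}\right) + 14119 = \left(13 + \left(- \frac{193}{24}\right)^{2}\right) + 14119 = \left(13 + \frac{37249}{576}\right) + 14119 = \frac{44737}{576} + 14119 = \frac{8177281}{576}$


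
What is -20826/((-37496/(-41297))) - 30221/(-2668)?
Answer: -71671367515/3126229 ≈ -22926.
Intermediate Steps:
-20826/((-37496/(-41297))) - 30221/(-2668) = -20826/((-37496*(-1/41297))) - 30221*(-1/2668) = -20826/37496/41297 + 30221/2668 = -20826*41297/37496 + 30221/2668 = -430025661/18748 + 30221/2668 = -71671367515/3126229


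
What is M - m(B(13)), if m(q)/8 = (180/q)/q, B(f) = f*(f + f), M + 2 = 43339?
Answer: 1237747697/28561 ≈ 43337.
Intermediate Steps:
M = 43337 (M = -2 + 43339 = 43337)
B(f) = 2*f² (B(f) = f*(2*f) = 2*f²)
m(q) = 1440/q² (m(q) = 8*((180/q)/q) = 8*(180/q²) = 1440/q²)
M - m(B(13)) = 43337 - 1440/(2*13²)² = 43337 - 1440/(2*169)² = 43337 - 1440/338² = 43337 - 1440/114244 = 43337 - 1*360/28561 = 43337 - 360/28561 = 1237747697/28561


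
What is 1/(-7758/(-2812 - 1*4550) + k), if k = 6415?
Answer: 409/2624166 ≈ 0.00015586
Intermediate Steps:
1/(-7758/(-2812 - 1*4550) + k) = 1/(-7758/(-2812 - 1*4550) + 6415) = 1/(-7758/(-2812 - 4550) + 6415) = 1/(-7758/(-7362) + 6415) = 1/(-7758*(-1/7362) + 6415) = 1/(431/409 + 6415) = 1/(2624166/409) = 409/2624166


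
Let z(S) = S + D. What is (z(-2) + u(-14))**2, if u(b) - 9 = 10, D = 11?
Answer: 784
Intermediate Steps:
z(S) = 11 + S (z(S) = S + 11 = 11 + S)
u(b) = 19 (u(b) = 9 + 10 = 19)
(z(-2) + u(-14))**2 = ((11 - 2) + 19)**2 = (9 + 19)**2 = 28**2 = 784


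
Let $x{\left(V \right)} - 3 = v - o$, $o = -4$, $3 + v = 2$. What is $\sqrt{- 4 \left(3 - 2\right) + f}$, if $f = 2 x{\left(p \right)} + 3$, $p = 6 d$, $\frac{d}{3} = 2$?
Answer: $\sqrt{11} \approx 3.3166$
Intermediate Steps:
$v = -1$ ($v = -3 + 2 = -1$)
$d = 6$ ($d = 3 \cdot 2 = 6$)
$p = 36$ ($p = 6 \cdot 6 = 36$)
$x{\left(V \right)} = 6$ ($x{\left(V \right)} = 3 - -3 = 3 + \left(-1 + 4\right) = 3 + 3 = 6$)
$f = 15$ ($f = 2 \cdot 6 + 3 = 12 + 3 = 15$)
$\sqrt{- 4 \left(3 - 2\right) + f} = \sqrt{- 4 \left(3 - 2\right) + 15} = \sqrt{\left(-4\right) 1 + 15} = \sqrt{-4 + 15} = \sqrt{11}$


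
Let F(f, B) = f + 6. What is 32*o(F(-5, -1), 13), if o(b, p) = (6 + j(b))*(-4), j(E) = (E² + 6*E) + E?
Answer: -1792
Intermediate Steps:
F(f, B) = 6 + f
j(E) = E² + 7*E
o(b, p) = -24 - 4*b*(7 + b) (o(b, p) = (6 + b*(7 + b))*(-4) = -24 - 4*b*(7 + b))
32*o(F(-5, -1), 13) = 32*(-24 - 4*(6 - 5)*(7 + (6 - 5))) = 32*(-24 - 4*1*(7 + 1)) = 32*(-24 - 4*1*8) = 32*(-24 - 32) = 32*(-56) = -1792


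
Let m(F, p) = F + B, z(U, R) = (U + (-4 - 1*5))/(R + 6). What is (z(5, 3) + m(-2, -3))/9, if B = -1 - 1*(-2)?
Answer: -13/81 ≈ -0.16049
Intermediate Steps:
B = 1 (B = -1 + 2 = 1)
z(U, R) = (-9 + U)/(6 + R) (z(U, R) = (U + (-4 - 5))/(6 + R) = (U - 9)/(6 + R) = (-9 + U)/(6 + R))
m(F, p) = 1 + F (m(F, p) = F + 1 = 1 + F)
(z(5, 3) + m(-2, -3))/9 = ((-9 + 5)/(6 + 3) + (1 - 2))/9 = (-4/9 - 1)*(1/9) = -13/9*1/9 = -13/81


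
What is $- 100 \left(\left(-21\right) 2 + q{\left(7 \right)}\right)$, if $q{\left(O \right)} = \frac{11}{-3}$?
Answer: $\frac{13700}{3} \approx 4566.7$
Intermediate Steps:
$q{\left(O \right)} = - \frac{11}{3}$ ($q{\left(O \right)} = 11 \left(- \frac{1}{3}\right) = - \frac{11}{3}$)
$- 100 \left(\left(-21\right) 2 + q{\left(7 \right)}\right) = - 100 \left(\left(-21\right) 2 - \frac{11}{3}\right) = - 100 \left(-42 - \frac{11}{3}\right) = \left(-100\right) \left(- \frac{137}{3}\right) = \frac{13700}{3}$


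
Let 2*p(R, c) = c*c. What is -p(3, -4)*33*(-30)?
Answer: 7920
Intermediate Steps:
p(R, c) = c**2/2 (p(R, c) = (c*c)/2 = c**2/2)
-p(3, -4)*33*(-30) = -((1/2)*(-4)**2)*33*(-30) = -((1/2)*16)*33*(-30) = -8*33*(-30) = -264*(-30) = -1*(-7920) = 7920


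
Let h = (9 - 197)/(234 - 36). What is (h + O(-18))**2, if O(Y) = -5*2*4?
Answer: 16434916/9801 ≈ 1676.9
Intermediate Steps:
h = -94/99 (h = -188/198 = -188*1/198 = -94/99 ≈ -0.94950)
O(Y) = -40 (O(Y) = -10*4 = -40)
(h + O(-18))**2 = (-94/99 - 40)**2 = (-4054/99)**2 = 16434916/9801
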